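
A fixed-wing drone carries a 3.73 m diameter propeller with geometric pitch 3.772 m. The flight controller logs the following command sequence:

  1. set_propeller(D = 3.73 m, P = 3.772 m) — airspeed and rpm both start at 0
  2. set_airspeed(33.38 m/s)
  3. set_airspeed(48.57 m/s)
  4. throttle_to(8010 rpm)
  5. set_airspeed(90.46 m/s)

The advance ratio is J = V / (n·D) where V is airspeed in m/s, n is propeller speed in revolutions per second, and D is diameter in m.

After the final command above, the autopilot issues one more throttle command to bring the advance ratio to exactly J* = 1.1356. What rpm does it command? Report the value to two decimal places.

rpm = 1281.37

set_propeller: D = 3.73 m, P = 3.772 m (p = P/D = 1.011260); state ← (V=0, rpm=0)
set_airspeed(33.38): V ← 33.38 m/s
set_airspeed(48.57): V ← 48.57 m/s
throttle_to(8010): rpm ← 8010
set_airspeed(90.46): V ← 90.46 m/s
final state: V = 90.46 m/s, rpm = 8010 → n = rpm/60 = 133.500000 rev/s
target J* = 1.1356; solve J* = V/(n·D) for n: n = V/(J*·D) = 90.46/(1.1356 × 3.73) = 21.356121 rev/s
rpm = 60·n = 1281.367245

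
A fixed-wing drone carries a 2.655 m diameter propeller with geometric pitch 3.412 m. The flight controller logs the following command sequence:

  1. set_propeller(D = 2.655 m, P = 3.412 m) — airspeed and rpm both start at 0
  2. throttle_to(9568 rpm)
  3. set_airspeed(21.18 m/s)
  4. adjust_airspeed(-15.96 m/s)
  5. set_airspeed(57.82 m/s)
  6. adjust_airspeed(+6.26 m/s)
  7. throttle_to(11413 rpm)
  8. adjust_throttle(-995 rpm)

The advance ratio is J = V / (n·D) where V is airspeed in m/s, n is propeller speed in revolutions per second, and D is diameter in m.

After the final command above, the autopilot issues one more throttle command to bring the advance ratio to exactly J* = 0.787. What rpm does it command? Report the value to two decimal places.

rpm = 1840.07

set_propeller: D = 2.655 m, P = 3.412 m (p = P/D = 1.285122); state ← (V=0, rpm=0)
throttle_to(9568): rpm ← 9568
set_airspeed(21.18): V ← 21.18 m/s
adjust_airspeed(-15.96): V ← 21.18 -15.96 = 5.22 m/s
set_airspeed(57.82): V ← 57.82 m/s
adjust_airspeed(+6.26): V ← 57.82 +6.26 = 64.08 m/s
throttle_to(11413): rpm ← 11413
adjust_throttle(-995): rpm ← 11413 -995 = 10418
final state: V = 64.08 m/s, rpm = 10418 → n = rpm/60 = 173.633333 rev/s
target J* = 0.787; solve J* = V/(n·D) for n: n = V/(J*·D) = 64.08/(0.787 × 2.655) = 30.667844 rev/s
rpm = 60·n = 1840.070639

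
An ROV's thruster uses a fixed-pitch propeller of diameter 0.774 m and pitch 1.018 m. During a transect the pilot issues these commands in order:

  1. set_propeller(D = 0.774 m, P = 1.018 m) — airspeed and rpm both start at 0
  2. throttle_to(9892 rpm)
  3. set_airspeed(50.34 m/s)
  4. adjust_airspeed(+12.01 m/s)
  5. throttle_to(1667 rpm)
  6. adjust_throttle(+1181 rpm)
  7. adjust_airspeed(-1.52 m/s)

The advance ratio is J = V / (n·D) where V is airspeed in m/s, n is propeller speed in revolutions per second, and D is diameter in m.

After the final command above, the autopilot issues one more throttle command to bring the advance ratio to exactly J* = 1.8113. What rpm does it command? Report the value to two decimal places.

rpm = 2603.38

set_propeller: D = 0.774 m, P = 1.018 m (p = P/D = 1.315245); state ← (V=0, rpm=0)
throttle_to(9892): rpm ← 9892
set_airspeed(50.34): V ← 50.34 m/s
adjust_airspeed(+12.01): V ← 50.34 +12.01 = 62.35 m/s
throttle_to(1667): rpm ← 1667
adjust_throttle(+1181): rpm ← 1667 +1181 = 2848
adjust_airspeed(-1.52): V ← 62.35 -1.52 = 60.83 m/s
final state: V = 60.83 m/s, rpm = 2848 → n = rpm/60 = 47.466667 rev/s
target J* = 1.8113; solve J* = V/(n·D) for n: n = V/(J*·D) = 60.83/(1.8113 × 0.774) = 43.389682 rev/s
rpm = 60·n = 2603.380929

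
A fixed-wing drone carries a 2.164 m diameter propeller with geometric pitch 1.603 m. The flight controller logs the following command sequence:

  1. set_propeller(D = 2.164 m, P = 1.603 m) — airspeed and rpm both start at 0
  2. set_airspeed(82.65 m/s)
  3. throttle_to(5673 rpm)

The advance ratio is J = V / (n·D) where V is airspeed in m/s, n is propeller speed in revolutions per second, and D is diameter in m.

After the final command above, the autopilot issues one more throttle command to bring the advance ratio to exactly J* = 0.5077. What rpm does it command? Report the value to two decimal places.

set_propeller: D = 2.164 m, P = 1.603 m (p = P/D = 0.740758); state ← (V=0, rpm=0)
set_airspeed(82.65): V ← 82.65 m/s
throttle_to(5673): rpm ← 5673
final state: V = 82.65 m/s, rpm = 5673 → n = rpm/60 = 94.550000 rev/s
target J* = 0.5077; solve J* = V/(n·D) for n: n = V/(J*·D) = 82.65/(0.5077 × 2.164) = 75.227813 rev/s
rpm = 60·n = 4513.668798

rpm = 4513.67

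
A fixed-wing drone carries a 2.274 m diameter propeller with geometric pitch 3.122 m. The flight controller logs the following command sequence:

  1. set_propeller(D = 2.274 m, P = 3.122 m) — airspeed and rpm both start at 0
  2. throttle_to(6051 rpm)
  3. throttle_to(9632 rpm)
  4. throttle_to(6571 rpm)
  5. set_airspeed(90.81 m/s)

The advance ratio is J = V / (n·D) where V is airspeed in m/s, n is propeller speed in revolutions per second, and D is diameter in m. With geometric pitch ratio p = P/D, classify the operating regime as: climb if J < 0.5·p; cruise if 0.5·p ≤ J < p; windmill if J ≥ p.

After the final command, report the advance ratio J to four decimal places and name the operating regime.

set_propeller: D = 2.274 m, P = 3.122 m (p = P/D = 1.372911); state ← (V=0, rpm=0)
throttle_to(6051): rpm ← 6051
throttle_to(9632): rpm ← 9632
throttle_to(6571): rpm ← 6571
set_airspeed(90.81): V ← 90.81 m/s
final state: V = 90.81 m/s, rpm = 6571 → n = rpm/60 = 109.516667 rev/s
J = V / (n·D) = 90.81 / (109.516667 × 2.274) = 0.364639
regime bands: climb J<0.6865 | cruise [0.6865, 1.3729) | windmill J≥1.3729
J = 0.3646 → climb

J = 0.3646, regime = climb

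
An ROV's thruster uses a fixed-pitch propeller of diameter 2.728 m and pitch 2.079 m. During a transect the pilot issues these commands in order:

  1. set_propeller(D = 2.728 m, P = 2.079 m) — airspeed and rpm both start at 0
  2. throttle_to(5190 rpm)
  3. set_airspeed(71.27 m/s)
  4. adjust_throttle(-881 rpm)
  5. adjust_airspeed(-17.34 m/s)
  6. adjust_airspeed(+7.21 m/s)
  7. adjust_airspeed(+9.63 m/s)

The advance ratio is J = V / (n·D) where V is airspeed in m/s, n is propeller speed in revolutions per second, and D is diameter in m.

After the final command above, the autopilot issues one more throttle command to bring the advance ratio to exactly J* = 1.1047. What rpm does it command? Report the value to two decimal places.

set_propeller: D = 2.728 m, P = 2.079 m (p = P/D = 0.762097); state ← (V=0, rpm=0)
throttle_to(5190): rpm ← 5190
set_airspeed(71.27): V ← 71.27 m/s
adjust_throttle(-881): rpm ← 5190 -881 = 4309
adjust_airspeed(-17.34): V ← 71.27 -17.34 = 53.93 m/s
adjust_airspeed(+7.21): V ← 53.93 +7.21 = 61.14 m/s
adjust_airspeed(+9.63): V ← 61.14 +9.63 = 70.77 m/s
final state: V = 70.77 m/s, rpm = 4309 → n = rpm/60 = 71.816667 rev/s
target J* = 1.1047; solve J* = V/(n·D) for n: n = V/(J*·D) = 70.77/(1.1047 × 2.728) = 23.483373 rev/s
rpm = 60·n = 1409.002378

rpm = 1409.00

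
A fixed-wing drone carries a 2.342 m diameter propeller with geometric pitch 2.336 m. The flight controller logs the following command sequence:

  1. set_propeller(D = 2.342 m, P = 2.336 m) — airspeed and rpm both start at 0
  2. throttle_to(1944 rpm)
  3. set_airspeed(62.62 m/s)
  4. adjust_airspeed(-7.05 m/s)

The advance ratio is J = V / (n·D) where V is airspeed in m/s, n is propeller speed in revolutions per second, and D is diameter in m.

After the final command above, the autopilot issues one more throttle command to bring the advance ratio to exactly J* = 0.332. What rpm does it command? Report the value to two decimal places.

rpm = 4288.12

set_propeller: D = 2.342 m, P = 2.336 m (p = P/D = 0.997438); state ← (V=0, rpm=0)
throttle_to(1944): rpm ← 1944
set_airspeed(62.62): V ← 62.62 m/s
adjust_airspeed(-7.05): V ← 62.62 -7.05 = 55.57 m/s
final state: V = 55.57 m/s, rpm = 1944 → n = rpm/60 = 32.400000 rev/s
target J* = 0.332; solve J* = V/(n·D) for n: n = V/(J*·D) = 55.57/(0.332 × 2.342) = 71.468624 rev/s
rpm = 60·n = 4288.117457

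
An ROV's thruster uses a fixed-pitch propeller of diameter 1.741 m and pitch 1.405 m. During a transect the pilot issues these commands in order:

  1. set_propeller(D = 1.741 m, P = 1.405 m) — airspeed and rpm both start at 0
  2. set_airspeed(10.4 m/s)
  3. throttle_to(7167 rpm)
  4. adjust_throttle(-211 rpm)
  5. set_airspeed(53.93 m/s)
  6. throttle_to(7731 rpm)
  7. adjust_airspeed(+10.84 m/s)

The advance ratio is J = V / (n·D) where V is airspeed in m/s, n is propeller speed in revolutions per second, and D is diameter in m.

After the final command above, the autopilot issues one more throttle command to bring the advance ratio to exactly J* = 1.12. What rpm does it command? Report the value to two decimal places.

rpm = 1993.00

set_propeller: D = 1.741 m, P = 1.405 m (p = P/D = 0.807007); state ← (V=0, rpm=0)
set_airspeed(10.4): V ← 10.4 m/s
throttle_to(7167): rpm ← 7167
adjust_throttle(-211): rpm ← 7167 -211 = 6956
set_airspeed(53.93): V ← 53.93 m/s
throttle_to(7731): rpm ← 7731
adjust_airspeed(+10.84): V ← 53.93 +10.84 = 64.77 m/s
final state: V = 64.77 m/s, rpm = 7731 → n = rpm/60 = 128.850000 rev/s
target J* = 1.12; solve J* = V/(n·D) for n: n = V/(J*·D) = 64.77/(1.12 × 1.741) = 33.216747 rev/s
rpm = 60·n = 1993.004841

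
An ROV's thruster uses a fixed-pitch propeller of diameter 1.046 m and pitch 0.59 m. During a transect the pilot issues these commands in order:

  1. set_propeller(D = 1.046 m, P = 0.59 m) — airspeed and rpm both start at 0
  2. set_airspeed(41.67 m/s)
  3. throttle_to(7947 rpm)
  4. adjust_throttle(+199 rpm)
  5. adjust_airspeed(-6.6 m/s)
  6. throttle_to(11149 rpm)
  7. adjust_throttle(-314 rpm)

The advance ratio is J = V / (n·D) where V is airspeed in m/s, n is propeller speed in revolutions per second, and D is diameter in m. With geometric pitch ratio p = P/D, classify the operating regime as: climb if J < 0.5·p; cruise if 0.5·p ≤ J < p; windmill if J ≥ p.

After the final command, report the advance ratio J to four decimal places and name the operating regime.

J = 0.1857, regime = climb

set_propeller: D = 1.046 m, P = 0.59 m (p = P/D = 0.564054); state ← (V=0, rpm=0)
set_airspeed(41.67): V ← 41.67 m/s
throttle_to(7947): rpm ← 7947
adjust_throttle(+199): rpm ← 7947 +199 = 8146
adjust_airspeed(-6.6): V ← 41.67 -6.6 = 35.07 m/s
throttle_to(11149): rpm ← 11149
adjust_throttle(-314): rpm ← 11149 -314 = 10835
final state: V = 35.07 m/s, rpm = 10835 → n = rpm/60 = 180.583333 rev/s
J = V / (n·D) = 35.07 / (180.583333 × 1.046) = 0.185663
regime bands: climb J<0.2820 | cruise [0.2820, 0.5641) | windmill J≥0.5641
J = 0.1857 → climb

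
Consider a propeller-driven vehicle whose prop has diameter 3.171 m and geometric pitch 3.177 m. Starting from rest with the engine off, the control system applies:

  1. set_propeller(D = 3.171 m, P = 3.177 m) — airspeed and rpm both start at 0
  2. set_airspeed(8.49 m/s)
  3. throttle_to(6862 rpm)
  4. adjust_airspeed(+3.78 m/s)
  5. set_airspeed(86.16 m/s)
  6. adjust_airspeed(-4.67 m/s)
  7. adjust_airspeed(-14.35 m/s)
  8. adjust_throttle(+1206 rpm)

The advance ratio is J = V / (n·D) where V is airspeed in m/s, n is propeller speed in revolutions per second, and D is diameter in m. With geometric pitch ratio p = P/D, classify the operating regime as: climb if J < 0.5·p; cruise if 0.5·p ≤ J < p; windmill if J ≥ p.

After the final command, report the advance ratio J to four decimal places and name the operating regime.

set_propeller: D = 3.171 m, P = 3.177 m (p = P/D = 1.001892); state ← (V=0, rpm=0)
set_airspeed(8.49): V ← 8.49 m/s
throttle_to(6862): rpm ← 6862
adjust_airspeed(+3.78): V ← 8.49 +3.78 = 12.27 m/s
set_airspeed(86.16): V ← 86.16 m/s
adjust_airspeed(-4.67): V ← 86.16 -4.67 = 81.49 m/s
adjust_airspeed(-14.35): V ← 81.49 -14.35 = 67.14 m/s
adjust_throttle(+1206): rpm ← 6862 +1206 = 8068
final state: V = 67.14 m/s, rpm = 8068 → n = rpm/60 = 134.466667 rev/s
J = V / (n·D) = 67.14 / (134.466667 × 3.171) = 0.157460
regime bands: climb J<0.5009 | cruise [0.5009, 1.0019) | windmill J≥1.0019
J = 0.1575 → climb

J = 0.1575, regime = climb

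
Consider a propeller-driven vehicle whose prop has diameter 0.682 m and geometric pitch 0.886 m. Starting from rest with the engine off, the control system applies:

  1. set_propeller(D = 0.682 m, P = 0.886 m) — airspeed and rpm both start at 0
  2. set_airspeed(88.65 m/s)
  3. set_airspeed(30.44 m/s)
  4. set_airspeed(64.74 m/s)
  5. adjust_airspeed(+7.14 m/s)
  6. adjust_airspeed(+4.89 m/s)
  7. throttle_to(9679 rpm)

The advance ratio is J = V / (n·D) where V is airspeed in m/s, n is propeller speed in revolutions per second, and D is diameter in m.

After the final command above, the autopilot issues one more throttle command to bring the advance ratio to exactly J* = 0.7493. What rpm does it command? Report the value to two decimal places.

set_propeller: D = 0.682 m, P = 0.886 m (p = P/D = 1.299120); state ← (V=0, rpm=0)
set_airspeed(88.65): V ← 88.65 m/s
set_airspeed(30.44): V ← 30.44 m/s
set_airspeed(64.74): V ← 64.74 m/s
adjust_airspeed(+7.14): V ← 64.74 +7.14 = 71.88 m/s
adjust_airspeed(+4.89): V ← 71.88 +4.89 = 76.77 m/s
throttle_to(9679): rpm ← 9679
final state: V = 76.77 m/s, rpm = 9679 → n = rpm/60 = 161.316667 rev/s
target J* = 0.7493; solve J* = V/(n·D) for n: n = V/(J*·D) = 76.77/(0.7493 × 0.682) = 150.228190 rev/s
rpm = 60·n = 9013.691371

rpm = 9013.69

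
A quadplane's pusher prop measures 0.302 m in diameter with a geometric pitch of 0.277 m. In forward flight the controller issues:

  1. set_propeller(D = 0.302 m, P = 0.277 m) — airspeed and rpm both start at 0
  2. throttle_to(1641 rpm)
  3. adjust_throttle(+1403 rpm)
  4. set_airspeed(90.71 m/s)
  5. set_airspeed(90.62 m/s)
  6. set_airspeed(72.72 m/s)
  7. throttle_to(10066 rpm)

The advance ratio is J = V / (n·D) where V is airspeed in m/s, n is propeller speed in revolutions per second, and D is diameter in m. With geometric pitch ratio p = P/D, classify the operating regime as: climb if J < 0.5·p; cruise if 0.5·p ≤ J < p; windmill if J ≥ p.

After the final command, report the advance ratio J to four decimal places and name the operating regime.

set_propeller: D = 0.302 m, P = 0.277 m (p = P/D = 0.917219); state ← (V=0, rpm=0)
throttle_to(1641): rpm ← 1641
adjust_throttle(+1403): rpm ← 1641 +1403 = 3044
set_airspeed(90.71): V ← 90.71 m/s
set_airspeed(90.62): V ← 90.62 m/s
set_airspeed(72.72): V ← 72.72 m/s
throttle_to(10066): rpm ← 10066
final state: V = 72.72 m/s, rpm = 10066 → n = rpm/60 = 167.766667 rev/s
J = V / (n·D) = 72.72 / (167.766667 × 0.302) = 1.435295
regime bands: climb J<0.4586 | cruise [0.4586, 0.9172) | windmill J≥0.9172
J = 1.4353 → windmill

J = 1.4353, regime = windmill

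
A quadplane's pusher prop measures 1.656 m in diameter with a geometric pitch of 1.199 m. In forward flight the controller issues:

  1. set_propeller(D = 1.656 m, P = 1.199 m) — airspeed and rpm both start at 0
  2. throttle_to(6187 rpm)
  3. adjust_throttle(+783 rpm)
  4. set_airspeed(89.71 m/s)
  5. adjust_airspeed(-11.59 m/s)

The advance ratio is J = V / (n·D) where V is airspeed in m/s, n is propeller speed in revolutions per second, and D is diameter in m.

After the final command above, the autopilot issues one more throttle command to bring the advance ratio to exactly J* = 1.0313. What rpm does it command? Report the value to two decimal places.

rpm = 2744.53

set_propeller: D = 1.656 m, P = 1.199 m (p = P/D = 0.724034); state ← (V=0, rpm=0)
throttle_to(6187): rpm ← 6187
adjust_throttle(+783): rpm ← 6187 +783 = 6970
set_airspeed(89.71): V ← 89.71 m/s
adjust_airspeed(-11.59): V ← 89.71 -11.59 = 78.12 m/s
final state: V = 78.12 m/s, rpm = 6970 → n = rpm/60 = 116.166667 rev/s
target J* = 1.0313; solve J* = V/(n·D) for n: n = V/(J*·D) = 78.12/(1.0313 × 1.656) = 45.742183 rev/s
rpm = 60·n = 2744.530963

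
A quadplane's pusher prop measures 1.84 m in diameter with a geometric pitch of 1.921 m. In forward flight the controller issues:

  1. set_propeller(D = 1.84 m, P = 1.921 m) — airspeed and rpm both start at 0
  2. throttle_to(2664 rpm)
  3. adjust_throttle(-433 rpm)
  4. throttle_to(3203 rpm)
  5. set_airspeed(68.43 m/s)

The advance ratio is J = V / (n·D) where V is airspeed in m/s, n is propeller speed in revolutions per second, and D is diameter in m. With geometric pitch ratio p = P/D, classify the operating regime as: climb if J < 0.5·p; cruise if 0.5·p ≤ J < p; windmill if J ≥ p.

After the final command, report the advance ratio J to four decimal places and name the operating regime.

J = 0.6967, regime = cruise

set_propeller: D = 1.84 m, P = 1.921 m (p = P/D = 1.044022); state ← (V=0, rpm=0)
throttle_to(2664): rpm ← 2664
adjust_throttle(-433): rpm ← 2664 -433 = 2231
throttle_to(3203): rpm ← 3203
set_airspeed(68.43): V ← 68.43 m/s
final state: V = 68.43 m/s, rpm = 3203 → n = rpm/60 = 53.383333 rev/s
J = V / (n·D) = 68.43 / (53.383333 × 1.84) = 0.696663
regime bands: climb J<0.5220 | cruise [0.5220, 1.0440) | windmill J≥1.0440
J = 0.6967 → cruise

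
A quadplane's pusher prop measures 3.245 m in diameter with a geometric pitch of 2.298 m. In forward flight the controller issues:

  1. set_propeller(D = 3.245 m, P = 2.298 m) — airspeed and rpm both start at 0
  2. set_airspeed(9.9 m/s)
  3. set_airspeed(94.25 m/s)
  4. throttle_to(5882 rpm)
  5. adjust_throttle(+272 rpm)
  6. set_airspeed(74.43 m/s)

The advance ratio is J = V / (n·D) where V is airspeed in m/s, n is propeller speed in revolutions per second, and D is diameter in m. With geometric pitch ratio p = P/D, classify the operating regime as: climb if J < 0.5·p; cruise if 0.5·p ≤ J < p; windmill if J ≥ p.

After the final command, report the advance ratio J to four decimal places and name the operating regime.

J = 0.2236, regime = climb

set_propeller: D = 3.245 m, P = 2.298 m (p = P/D = 0.708166); state ← (V=0, rpm=0)
set_airspeed(9.9): V ← 9.9 m/s
set_airspeed(94.25): V ← 94.25 m/s
throttle_to(5882): rpm ← 5882
adjust_throttle(+272): rpm ← 5882 +272 = 6154
set_airspeed(74.43): V ← 74.43 m/s
final state: V = 74.43 m/s, rpm = 6154 → n = rpm/60 = 102.566667 rev/s
J = V / (n·D) = 74.43 / (102.566667 × 3.245) = 0.223628
regime bands: climb J<0.3541 | cruise [0.3541, 0.7082) | windmill J≥0.7082
J = 0.2236 → climb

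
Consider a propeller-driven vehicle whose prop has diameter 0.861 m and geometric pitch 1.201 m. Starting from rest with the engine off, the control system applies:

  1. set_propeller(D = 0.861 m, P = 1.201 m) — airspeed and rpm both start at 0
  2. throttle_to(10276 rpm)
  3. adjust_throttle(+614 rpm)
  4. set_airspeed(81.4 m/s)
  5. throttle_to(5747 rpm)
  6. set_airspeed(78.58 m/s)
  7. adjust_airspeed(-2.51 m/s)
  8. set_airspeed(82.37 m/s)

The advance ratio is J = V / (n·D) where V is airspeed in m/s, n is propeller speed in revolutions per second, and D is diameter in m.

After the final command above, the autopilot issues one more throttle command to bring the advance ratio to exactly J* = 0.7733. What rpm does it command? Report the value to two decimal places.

rpm = 7422.82

set_propeller: D = 0.861 m, P = 1.201 m (p = P/D = 1.394890); state ← (V=0, rpm=0)
throttle_to(10276): rpm ← 10276
adjust_throttle(+614): rpm ← 10276 +614 = 10890
set_airspeed(81.4): V ← 81.4 m/s
throttle_to(5747): rpm ← 5747
set_airspeed(78.58): V ← 78.58 m/s
adjust_airspeed(-2.51): V ← 78.58 -2.51 = 76.07 m/s
set_airspeed(82.37): V ← 82.37 m/s
final state: V = 82.37 m/s, rpm = 5747 → n = rpm/60 = 95.783333 rev/s
target J* = 0.7733; solve J* = V/(n·D) for n: n = V/(J*·D) = 82.37/(0.7733 × 0.861) = 123.713731 rev/s
rpm = 60·n = 7422.823854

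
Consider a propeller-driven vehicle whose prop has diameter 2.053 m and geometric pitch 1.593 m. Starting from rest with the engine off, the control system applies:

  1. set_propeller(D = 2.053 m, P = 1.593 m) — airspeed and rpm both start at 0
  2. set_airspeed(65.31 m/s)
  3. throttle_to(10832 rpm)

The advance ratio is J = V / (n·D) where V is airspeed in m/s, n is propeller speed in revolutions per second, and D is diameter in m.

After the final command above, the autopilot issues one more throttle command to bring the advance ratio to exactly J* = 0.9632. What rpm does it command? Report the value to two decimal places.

rpm = 1981.64

set_propeller: D = 2.053 m, P = 1.593 m (p = P/D = 0.775938); state ← (V=0, rpm=0)
set_airspeed(65.31): V ← 65.31 m/s
throttle_to(10832): rpm ← 10832
final state: V = 65.31 m/s, rpm = 10832 → n = rpm/60 = 180.533333 rev/s
target J* = 0.9632; solve J* = V/(n·D) for n: n = V/(J*·D) = 65.31/(0.9632 × 2.053) = 33.027390 rev/s
rpm = 60·n = 1981.643426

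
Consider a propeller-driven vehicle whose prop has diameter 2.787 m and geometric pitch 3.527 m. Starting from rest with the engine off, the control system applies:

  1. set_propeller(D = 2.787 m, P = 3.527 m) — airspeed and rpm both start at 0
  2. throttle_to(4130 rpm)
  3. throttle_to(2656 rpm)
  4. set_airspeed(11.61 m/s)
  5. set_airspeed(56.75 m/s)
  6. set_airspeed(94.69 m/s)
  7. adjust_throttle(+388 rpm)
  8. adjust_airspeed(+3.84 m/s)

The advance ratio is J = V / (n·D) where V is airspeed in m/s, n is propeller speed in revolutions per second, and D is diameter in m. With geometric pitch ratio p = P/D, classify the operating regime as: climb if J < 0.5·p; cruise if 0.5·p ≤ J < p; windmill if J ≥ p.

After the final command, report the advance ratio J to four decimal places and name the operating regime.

set_propeller: D = 2.787 m, P = 3.527 m (p = P/D = 1.265518); state ← (V=0, rpm=0)
throttle_to(4130): rpm ← 4130
throttle_to(2656): rpm ← 2656
set_airspeed(11.61): V ← 11.61 m/s
set_airspeed(56.75): V ← 56.75 m/s
set_airspeed(94.69): V ← 94.69 m/s
adjust_throttle(+388): rpm ← 2656 +388 = 3044
adjust_airspeed(+3.84): V ← 94.69 +3.84 = 98.53 m/s
final state: V = 98.53 m/s, rpm = 3044 → n = rpm/60 = 50.733333 rev/s
J = V / (n·D) = 98.53 / (50.733333 × 2.787) = 0.696848
regime bands: climb J<0.6328 | cruise [0.6328, 1.2655) | windmill J≥1.2655
J = 0.6968 → cruise

J = 0.6968, regime = cruise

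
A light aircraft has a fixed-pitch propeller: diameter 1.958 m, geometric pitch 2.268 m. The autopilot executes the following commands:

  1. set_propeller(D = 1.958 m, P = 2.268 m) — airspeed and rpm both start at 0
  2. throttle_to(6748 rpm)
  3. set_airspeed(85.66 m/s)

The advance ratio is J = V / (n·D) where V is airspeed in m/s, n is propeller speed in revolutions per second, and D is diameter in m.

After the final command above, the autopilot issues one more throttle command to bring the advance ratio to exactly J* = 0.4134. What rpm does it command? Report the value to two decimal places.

set_propeller: D = 1.958 m, P = 2.268 m (p = P/D = 1.158325); state ← (V=0, rpm=0)
throttle_to(6748): rpm ← 6748
set_airspeed(85.66): V ← 85.66 m/s
final state: V = 85.66 m/s, rpm = 6748 → n = rpm/60 = 112.466667 rev/s
target J* = 0.4134; solve J* = V/(n·D) for n: n = V/(J*·D) = 85.66/(0.4134 × 1.958) = 105.826616 rev/s
rpm = 60·n = 6349.596979

rpm = 6349.60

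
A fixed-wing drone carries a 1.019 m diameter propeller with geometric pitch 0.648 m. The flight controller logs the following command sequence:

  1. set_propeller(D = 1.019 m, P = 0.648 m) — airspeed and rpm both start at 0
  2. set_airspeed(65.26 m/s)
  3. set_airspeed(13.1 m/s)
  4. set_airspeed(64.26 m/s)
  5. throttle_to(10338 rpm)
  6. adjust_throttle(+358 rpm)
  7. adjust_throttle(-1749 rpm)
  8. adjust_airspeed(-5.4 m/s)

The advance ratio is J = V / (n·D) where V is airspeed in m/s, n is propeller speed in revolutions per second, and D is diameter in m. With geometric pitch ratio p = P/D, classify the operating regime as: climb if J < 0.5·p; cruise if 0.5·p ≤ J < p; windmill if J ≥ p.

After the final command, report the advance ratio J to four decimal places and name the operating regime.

set_propeller: D = 1.019 m, P = 0.648 m (p = P/D = 0.635918); state ← (V=0, rpm=0)
set_airspeed(65.26): V ← 65.26 m/s
set_airspeed(13.1): V ← 13.1 m/s
set_airspeed(64.26): V ← 64.26 m/s
throttle_to(10338): rpm ← 10338
adjust_throttle(+358): rpm ← 10338 +358 = 10696
adjust_throttle(-1749): rpm ← 10696 -1749 = 8947
adjust_airspeed(-5.4): V ← 64.26 -5.4 = 58.86 m/s
final state: V = 58.86 m/s, rpm = 8947 → n = rpm/60 = 149.116667 rev/s
J = V / (n·D) = 58.86 / (149.116667 × 1.019) = 0.387365
regime bands: climb J<0.3180 | cruise [0.3180, 0.6359) | windmill J≥0.6359
J = 0.3874 → cruise

J = 0.3874, regime = cruise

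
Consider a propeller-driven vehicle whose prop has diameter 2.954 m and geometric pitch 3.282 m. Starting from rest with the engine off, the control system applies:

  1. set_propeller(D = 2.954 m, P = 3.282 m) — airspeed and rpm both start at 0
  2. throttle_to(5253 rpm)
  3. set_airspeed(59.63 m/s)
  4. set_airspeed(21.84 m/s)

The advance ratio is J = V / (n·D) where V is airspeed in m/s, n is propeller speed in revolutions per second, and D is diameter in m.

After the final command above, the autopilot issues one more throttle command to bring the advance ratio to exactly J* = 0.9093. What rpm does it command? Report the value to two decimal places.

set_propeller: D = 2.954 m, P = 3.282 m (p = P/D = 1.111036); state ← (V=0, rpm=0)
throttle_to(5253): rpm ← 5253
set_airspeed(59.63): V ← 59.63 m/s
set_airspeed(21.84): V ← 21.84 m/s
final state: V = 21.84 m/s, rpm = 5253 → n = rpm/60 = 87.550000 rev/s
target J* = 0.9093; solve J* = V/(n·D) for n: n = V/(J*·D) = 21.84/(0.9093 × 2.954) = 8.130831 rev/s
rpm = 60·n = 487.849880

rpm = 487.85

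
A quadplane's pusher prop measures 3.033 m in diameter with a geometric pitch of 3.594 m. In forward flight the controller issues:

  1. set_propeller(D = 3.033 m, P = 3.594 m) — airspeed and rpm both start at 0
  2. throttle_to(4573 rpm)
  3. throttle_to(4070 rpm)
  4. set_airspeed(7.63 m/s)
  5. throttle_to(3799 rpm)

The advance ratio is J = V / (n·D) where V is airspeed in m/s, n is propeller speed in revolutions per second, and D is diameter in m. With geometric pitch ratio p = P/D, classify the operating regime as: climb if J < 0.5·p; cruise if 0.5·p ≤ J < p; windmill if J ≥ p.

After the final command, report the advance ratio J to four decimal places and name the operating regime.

J = 0.0397, regime = climb

set_propeller: D = 3.033 m, P = 3.594 m (p = P/D = 1.184965); state ← (V=0, rpm=0)
throttle_to(4573): rpm ← 4573
throttle_to(4070): rpm ← 4070
set_airspeed(7.63): V ← 7.63 m/s
throttle_to(3799): rpm ← 3799
final state: V = 7.63 m/s, rpm = 3799 → n = rpm/60 = 63.316667 rev/s
J = V / (n·D) = 7.63 / (63.316667 × 3.033) = 0.039731
regime bands: climb J<0.5925 | cruise [0.5925, 1.1850) | windmill J≥1.1850
J = 0.0397 → climb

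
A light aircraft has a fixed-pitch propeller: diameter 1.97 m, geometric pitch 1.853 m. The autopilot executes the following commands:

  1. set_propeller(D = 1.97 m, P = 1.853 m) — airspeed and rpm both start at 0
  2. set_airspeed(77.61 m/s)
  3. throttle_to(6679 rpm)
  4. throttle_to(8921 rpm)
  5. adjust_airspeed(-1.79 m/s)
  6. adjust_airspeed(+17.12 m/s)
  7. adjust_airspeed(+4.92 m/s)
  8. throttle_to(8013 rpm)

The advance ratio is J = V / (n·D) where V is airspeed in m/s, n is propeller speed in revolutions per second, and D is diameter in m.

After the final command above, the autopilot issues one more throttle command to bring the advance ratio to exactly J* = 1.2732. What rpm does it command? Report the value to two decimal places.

rpm = 2340.96

set_propeller: D = 1.97 m, P = 1.853 m (p = P/D = 0.940609); state ← (V=0, rpm=0)
set_airspeed(77.61): V ← 77.61 m/s
throttle_to(6679): rpm ← 6679
throttle_to(8921): rpm ← 8921
adjust_airspeed(-1.79): V ← 77.61 -1.79 = 75.82 m/s
adjust_airspeed(+17.12): V ← 75.82 +17.12 = 92.94 m/s
adjust_airspeed(+4.92): V ← 92.94 +4.92 = 97.86 m/s
throttle_to(8013): rpm ← 8013
final state: V = 97.86 m/s, rpm = 8013 → n = rpm/60 = 133.550000 rev/s
target J* = 1.2732; solve J* = V/(n·D) for n: n = V/(J*·D) = 97.86/(1.2732 × 1.97) = 39.015965 rev/s
rpm = 60·n = 2340.957913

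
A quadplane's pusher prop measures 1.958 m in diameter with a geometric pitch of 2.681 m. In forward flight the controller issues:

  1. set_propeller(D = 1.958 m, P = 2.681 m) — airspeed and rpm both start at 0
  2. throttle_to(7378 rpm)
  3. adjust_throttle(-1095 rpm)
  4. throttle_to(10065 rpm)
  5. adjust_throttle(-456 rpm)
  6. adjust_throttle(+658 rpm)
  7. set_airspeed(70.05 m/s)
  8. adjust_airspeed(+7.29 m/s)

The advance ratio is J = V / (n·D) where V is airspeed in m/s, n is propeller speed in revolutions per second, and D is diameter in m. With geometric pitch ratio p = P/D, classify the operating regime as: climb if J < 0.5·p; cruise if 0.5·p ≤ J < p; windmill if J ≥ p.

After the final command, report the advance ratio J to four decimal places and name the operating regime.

J = 0.2308, regime = climb

set_propeller: D = 1.958 m, P = 2.681 m (p = P/D = 1.369254); state ← (V=0, rpm=0)
throttle_to(7378): rpm ← 7378
adjust_throttle(-1095): rpm ← 7378 -1095 = 6283
throttle_to(10065): rpm ← 10065
adjust_throttle(-456): rpm ← 10065 -456 = 9609
adjust_throttle(+658): rpm ← 9609 +658 = 10267
set_airspeed(70.05): V ← 70.05 m/s
adjust_airspeed(+7.29): V ← 70.05 +7.29 = 77.34 m/s
final state: V = 77.34 m/s, rpm = 10267 → n = rpm/60 = 171.116667 rev/s
J = V / (n·D) = 77.34 / (171.116667 × 1.958) = 0.230834
regime bands: climb J<0.6846 | cruise [0.6846, 1.3693) | windmill J≥1.3693
J = 0.2308 → climb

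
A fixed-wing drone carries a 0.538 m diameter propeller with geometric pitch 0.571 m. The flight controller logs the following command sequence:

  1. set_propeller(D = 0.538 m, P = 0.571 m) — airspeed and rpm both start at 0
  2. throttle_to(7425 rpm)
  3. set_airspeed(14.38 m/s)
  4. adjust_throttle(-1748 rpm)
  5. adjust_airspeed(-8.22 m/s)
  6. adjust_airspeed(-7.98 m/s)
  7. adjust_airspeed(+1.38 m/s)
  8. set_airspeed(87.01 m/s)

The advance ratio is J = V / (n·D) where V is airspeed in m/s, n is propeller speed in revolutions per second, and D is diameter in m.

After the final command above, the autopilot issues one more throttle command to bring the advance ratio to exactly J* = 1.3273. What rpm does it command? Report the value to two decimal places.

set_propeller: D = 0.538 m, P = 0.571 m (p = P/D = 1.061338); state ← (V=0, rpm=0)
throttle_to(7425): rpm ← 7425
set_airspeed(14.38): V ← 14.38 m/s
adjust_throttle(-1748): rpm ← 7425 -1748 = 5677
adjust_airspeed(-8.22): V ← 14.38 -8.22 = 6.16 m/s
adjust_airspeed(-7.98): V ← 6.16 -7.98 = -1.82 m/s
adjust_airspeed(+1.38): V ← -1.82 +1.38 = -0.44 m/s
set_airspeed(87.01): V ← 87.01 m/s
final state: V = 87.01 m/s, rpm = 5677 → n = rpm/60 = 94.616667 rev/s
target J* = 1.3273; solve J* = V/(n·D) for n: n = V/(J*·D) = 87.01/(1.3273 × 0.538) = 121.847830 rev/s
rpm = 60·n = 7310.869790

rpm = 7310.87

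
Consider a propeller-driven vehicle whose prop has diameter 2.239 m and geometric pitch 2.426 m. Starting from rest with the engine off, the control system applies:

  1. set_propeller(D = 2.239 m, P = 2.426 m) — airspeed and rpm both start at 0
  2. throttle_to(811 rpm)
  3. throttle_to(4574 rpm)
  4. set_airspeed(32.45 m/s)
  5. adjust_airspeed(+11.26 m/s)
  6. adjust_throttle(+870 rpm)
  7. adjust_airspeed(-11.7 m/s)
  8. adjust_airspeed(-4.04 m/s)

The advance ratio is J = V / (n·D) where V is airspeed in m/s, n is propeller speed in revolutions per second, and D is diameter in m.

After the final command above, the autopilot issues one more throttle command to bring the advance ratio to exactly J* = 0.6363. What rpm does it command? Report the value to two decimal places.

rpm = 1177.95

set_propeller: D = 2.239 m, P = 2.426 m (p = P/D = 1.083519); state ← (V=0, rpm=0)
throttle_to(811): rpm ← 811
throttle_to(4574): rpm ← 4574
set_airspeed(32.45): V ← 32.45 m/s
adjust_airspeed(+11.26): V ← 32.45 +11.26 = 43.71 m/s
adjust_throttle(+870): rpm ← 4574 +870 = 5444
adjust_airspeed(-11.7): V ← 43.71 -11.7 = 32.01 m/s
adjust_airspeed(-4.04): V ← 32.01 -4.04 = 27.97 m/s
final state: V = 27.97 m/s, rpm = 5444 → n = rpm/60 = 90.733333 rev/s
target J* = 0.6363; solve J* = V/(n·D) for n: n = V/(J*·D) = 27.97/(0.6363 × 2.239) = 19.632538 rev/s
rpm = 60·n = 1177.952288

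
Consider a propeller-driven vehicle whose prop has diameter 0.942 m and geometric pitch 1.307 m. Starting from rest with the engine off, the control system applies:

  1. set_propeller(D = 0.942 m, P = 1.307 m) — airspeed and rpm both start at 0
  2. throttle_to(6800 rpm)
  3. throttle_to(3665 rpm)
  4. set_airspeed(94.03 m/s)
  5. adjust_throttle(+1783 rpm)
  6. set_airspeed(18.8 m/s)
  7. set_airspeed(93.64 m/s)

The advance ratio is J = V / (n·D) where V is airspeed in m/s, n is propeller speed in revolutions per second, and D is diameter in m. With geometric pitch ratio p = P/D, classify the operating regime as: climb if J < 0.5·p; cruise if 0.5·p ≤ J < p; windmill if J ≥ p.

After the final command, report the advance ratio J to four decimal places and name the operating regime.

J = 1.0948, regime = cruise

set_propeller: D = 0.942 m, P = 1.307 m (p = P/D = 1.387473); state ← (V=0, rpm=0)
throttle_to(6800): rpm ← 6800
throttle_to(3665): rpm ← 3665
set_airspeed(94.03): V ← 94.03 m/s
adjust_throttle(+1783): rpm ← 3665 +1783 = 5448
set_airspeed(18.8): V ← 18.8 m/s
set_airspeed(93.64): V ← 93.64 m/s
final state: V = 93.64 m/s, rpm = 5448 → n = rpm/60 = 90.800000 rev/s
J = V / (n·D) = 93.64 / (90.800000 × 0.942) = 1.094774
regime bands: climb J<0.6937 | cruise [0.6937, 1.3875) | windmill J≥1.3875
J = 1.0948 → cruise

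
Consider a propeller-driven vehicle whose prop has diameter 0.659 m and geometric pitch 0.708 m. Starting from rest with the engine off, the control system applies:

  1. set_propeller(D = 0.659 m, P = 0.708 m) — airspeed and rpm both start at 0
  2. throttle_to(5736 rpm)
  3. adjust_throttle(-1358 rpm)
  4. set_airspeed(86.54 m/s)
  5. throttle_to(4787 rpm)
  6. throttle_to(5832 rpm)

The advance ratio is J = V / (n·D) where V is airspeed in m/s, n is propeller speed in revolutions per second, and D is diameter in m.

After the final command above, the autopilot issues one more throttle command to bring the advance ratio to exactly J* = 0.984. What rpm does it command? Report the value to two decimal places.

rpm = 8007.33

set_propeller: D = 0.659 m, P = 0.708 m (p = P/D = 1.074355); state ← (V=0, rpm=0)
throttle_to(5736): rpm ← 5736
adjust_throttle(-1358): rpm ← 5736 -1358 = 4378
set_airspeed(86.54): V ← 86.54 m/s
throttle_to(4787): rpm ← 4787
throttle_to(5832): rpm ← 5832
final state: V = 86.54 m/s, rpm = 5832 → n = rpm/60 = 97.200000 rev/s
target J* = 0.984; solve J* = V/(n·D) for n: n = V/(J*·D) = 86.54/(0.984 × 0.659) = 133.455470 rev/s
rpm = 60·n = 8007.328176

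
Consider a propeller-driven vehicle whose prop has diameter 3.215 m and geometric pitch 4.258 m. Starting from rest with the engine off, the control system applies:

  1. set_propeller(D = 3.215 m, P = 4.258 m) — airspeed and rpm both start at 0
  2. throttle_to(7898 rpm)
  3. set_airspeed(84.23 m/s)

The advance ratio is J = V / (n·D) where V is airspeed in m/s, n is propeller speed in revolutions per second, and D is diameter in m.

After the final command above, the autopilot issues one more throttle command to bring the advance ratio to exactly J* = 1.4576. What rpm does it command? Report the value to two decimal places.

rpm = 1078.45

set_propeller: D = 3.215 m, P = 4.258 m (p = P/D = 1.324417); state ← (V=0, rpm=0)
throttle_to(7898): rpm ← 7898
set_airspeed(84.23): V ← 84.23 m/s
final state: V = 84.23 m/s, rpm = 7898 → n = rpm/60 = 131.633333 rev/s
target J* = 1.4576; solve J* = V/(n·D) for n: n = V/(J*·D) = 84.23/(1.4576 × 3.215) = 17.974113 rev/s
rpm = 60·n = 1078.446770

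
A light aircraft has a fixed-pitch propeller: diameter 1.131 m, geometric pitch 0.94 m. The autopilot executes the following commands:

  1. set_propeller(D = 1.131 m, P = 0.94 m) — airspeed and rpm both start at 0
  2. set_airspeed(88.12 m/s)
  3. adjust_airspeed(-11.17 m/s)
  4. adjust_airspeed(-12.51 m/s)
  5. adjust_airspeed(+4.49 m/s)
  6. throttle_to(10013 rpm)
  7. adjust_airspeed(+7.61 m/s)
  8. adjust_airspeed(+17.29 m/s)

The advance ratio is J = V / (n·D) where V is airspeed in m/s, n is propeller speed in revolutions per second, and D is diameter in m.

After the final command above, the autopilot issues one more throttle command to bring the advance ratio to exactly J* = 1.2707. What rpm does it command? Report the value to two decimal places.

rpm = 3917.30

set_propeller: D = 1.131 m, P = 0.94 m (p = P/D = 0.831123); state ← (V=0, rpm=0)
set_airspeed(88.12): V ← 88.12 m/s
adjust_airspeed(-11.17): V ← 88.12 -11.17 = 76.95 m/s
adjust_airspeed(-12.51): V ← 76.95 -12.51 = 64.44 m/s
adjust_airspeed(+4.49): V ← 64.44 +4.49 = 68.93 m/s
throttle_to(10013): rpm ← 10013
adjust_airspeed(+7.61): V ← 68.93 +7.61 = 76.54 m/s
adjust_airspeed(+17.29): V ← 76.54 +17.29 = 93.83 m/s
final state: V = 93.83 m/s, rpm = 10013 → n = rpm/60 = 166.883333 rev/s
target J* = 1.2707; solve J* = V/(n·D) for n: n = V/(J*·D) = 93.83/(1.2707 × 1.131) = 65.288408 rev/s
rpm = 60·n = 3917.304504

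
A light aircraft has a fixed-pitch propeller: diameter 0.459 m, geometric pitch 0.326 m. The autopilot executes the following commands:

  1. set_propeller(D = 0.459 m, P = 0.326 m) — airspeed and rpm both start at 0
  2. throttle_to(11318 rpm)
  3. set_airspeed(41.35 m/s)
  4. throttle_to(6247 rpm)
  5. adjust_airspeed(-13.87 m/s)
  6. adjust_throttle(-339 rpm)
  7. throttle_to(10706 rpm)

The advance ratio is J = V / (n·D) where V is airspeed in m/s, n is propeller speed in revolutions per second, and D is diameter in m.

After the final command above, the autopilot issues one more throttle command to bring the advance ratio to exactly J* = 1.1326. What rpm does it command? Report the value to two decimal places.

rpm = 3171.60

set_propeller: D = 0.459 m, P = 0.326 m (p = P/D = 0.710240); state ← (V=0, rpm=0)
throttle_to(11318): rpm ← 11318
set_airspeed(41.35): V ← 41.35 m/s
throttle_to(6247): rpm ← 6247
adjust_airspeed(-13.87): V ← 41.35 -13.87 = 27.48 m/s
adjust_throttle(-339): rpm ← 6247 -339 = 5908
throttle_to(10706): rpm ← 10706
final state: V = 27.48 m/s, rpm = 10706 → n = rpm/60 = 178.433333 rev/s
target J* = 1.1326; solve J* = V/(n·D) for n: n = V/(J*·D) = 27.48/(1.1326 × 0.459) = 52.860040 rev/s
rpm = 60·n = 3171.602386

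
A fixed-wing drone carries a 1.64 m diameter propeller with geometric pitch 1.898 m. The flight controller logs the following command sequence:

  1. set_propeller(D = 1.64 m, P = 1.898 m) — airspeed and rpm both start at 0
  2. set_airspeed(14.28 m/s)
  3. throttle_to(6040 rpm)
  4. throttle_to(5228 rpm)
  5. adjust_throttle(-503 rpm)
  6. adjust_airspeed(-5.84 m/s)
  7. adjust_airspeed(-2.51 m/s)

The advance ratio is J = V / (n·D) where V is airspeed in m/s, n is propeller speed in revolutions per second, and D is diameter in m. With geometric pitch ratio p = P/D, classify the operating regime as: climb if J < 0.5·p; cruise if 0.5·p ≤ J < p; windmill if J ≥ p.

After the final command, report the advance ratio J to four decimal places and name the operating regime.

J = 0.0459, regime = climb

set_propeller: D = 1.64 m, P = 1.898 m (p = P/D = 1.157317); state ← (V=0, rpm=0)
set_airspeed(14.28): V ← 14.28 m/s
throttle_to(6040): rpm ← 6040
throttle_to(5228): rpm ← 5228
adjust_throttle(-503): rpm ← 5228 -503 = 4725
adjust_airspeed(-5.84): V ← 14.28 -5.84 = 8.44 m/s
adjust_airspeed(-2.51): V ← 8.44 -2.51 = 5.93 m/s
final state: V = 5.93 m/s, rpm = 4725 → n = rpm/60 = 78.750000 rev/s
J = V / (n·D) = 5.93 / (78.750000 × 1.64) = 0.045916
regime bands: climb J<0.5787 | cruise [0.5787, 1.1573) | windmill J≥1.1573
J = 0.0459 → climb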